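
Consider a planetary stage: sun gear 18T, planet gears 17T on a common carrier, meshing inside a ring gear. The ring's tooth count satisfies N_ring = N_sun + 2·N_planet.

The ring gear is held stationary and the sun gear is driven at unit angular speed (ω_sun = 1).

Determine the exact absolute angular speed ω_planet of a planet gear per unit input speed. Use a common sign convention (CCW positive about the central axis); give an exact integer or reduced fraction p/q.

N_ring = 18 + 2·17 = 52
18(ω_s−ω_c) = −52(ω_r−ω_c),  ω_r=0, ω_s=1
18(1−ω_c) = −52(0−ω_c)  ⇒  70ω_c = 18  ⇒  ω_c = 9/35
sun–planet: 18·(1−9/35) = −17·(ω_p−ω_c)  ⇒  ω_p−ω_c = −(18/17)·(26/35) = -468/595
ω_p = 9/35 − 468/595 = -9/17

-9/17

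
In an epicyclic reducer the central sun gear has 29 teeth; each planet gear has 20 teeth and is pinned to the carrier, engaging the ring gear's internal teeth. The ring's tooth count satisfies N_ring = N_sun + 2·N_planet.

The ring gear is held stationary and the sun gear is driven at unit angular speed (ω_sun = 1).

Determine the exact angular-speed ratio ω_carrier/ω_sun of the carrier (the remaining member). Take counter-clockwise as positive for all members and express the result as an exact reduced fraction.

N_ring = 29 + 2·20 = 69
29(ω_s−ω_c) = −69(ω_r−ω_c),  ω_r=0, ω_s=1
29(1−ω_c) = −69(0−ω_c)  ⇒  98ω_c = 29  ⇒  ω_c = 29/98
ω_c/ω_s = 29/98

29/98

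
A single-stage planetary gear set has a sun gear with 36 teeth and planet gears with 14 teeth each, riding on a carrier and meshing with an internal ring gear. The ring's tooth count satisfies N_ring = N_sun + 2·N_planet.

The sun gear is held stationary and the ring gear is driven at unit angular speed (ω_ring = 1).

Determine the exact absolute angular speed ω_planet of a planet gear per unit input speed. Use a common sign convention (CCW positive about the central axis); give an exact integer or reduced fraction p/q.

16/7

N_ring = 36 + 2·14 = 64
36(ω_s−ω_c) = −64(ω_r−ω_c),  ω_s=0, ω_r=1
36(0−ω_c) = −64(1−ω_c)  ⇒  100ω_c = 64  ⇒  ω_c = 16/25
sun–planet: 36·(0−16/25) = −14·(ω_p−ω_c)  ⇒  ω_p−ω_c = −(36/14)·(-16/25) = 288/175
ω_p = 16/25 + 288/175 = 16/7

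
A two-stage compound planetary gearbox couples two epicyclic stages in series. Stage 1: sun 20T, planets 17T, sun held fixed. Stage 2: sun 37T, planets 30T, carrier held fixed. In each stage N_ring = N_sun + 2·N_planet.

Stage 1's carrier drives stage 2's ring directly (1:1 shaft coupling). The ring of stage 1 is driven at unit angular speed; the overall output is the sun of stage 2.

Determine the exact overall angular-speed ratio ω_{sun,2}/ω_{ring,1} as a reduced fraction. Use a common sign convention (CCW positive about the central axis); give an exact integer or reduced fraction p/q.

-2619/1369

Stage 1: N_ring = 20 + 2·17 = 54
Stage 1: 20(ω_s−ω_c) = −54(ω_r−ω_c),  ω_s=0, ω_r=1
Stage 1: 20(0−ω_c) = −54(1−ω_c)  ⇒  74ω_c = 54  ⇒  ω_c = 27/37
  ⇒ ω_c¹/ω_r¹ = 27/37
Stage 2: N_ring = 37 + 2·30 = 97
Stage 2: 37(ω_s−ω_c) = −97(ω_r−ω_c),  ω_c=0, ω_r=1
Stage 2: ω_s = 0 − (97/37)(1−0) = -97/37
  ⇒ ω_s²/ω_r² = -97/37
Coupling ω_r² = ω_c¹ ⇒ overall = 27/37 × -97/37 = -2619/1369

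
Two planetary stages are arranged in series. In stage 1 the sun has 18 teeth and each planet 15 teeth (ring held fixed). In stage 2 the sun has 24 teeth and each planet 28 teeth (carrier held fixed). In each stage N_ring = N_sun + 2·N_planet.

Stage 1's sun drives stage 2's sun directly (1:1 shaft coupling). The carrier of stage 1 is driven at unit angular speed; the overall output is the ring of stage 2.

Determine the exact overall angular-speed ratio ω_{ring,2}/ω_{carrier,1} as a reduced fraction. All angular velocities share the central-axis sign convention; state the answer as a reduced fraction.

-11/10

Stage 1: N_ring = 18 + 2·15 = 48
Stage 1: 18(ω_s−ω_c) = −48(ω_r−ω_c),  ω_r=0, ω_c=1
Stage 1: ω_s = 1 − (48/18)(0−1) = 11/3
  ⇒ ω_s¹/ω_c¹ = 11/3
Stage 2: N_ring = 24 + 2·28 = 80
Stage 2: 24(ω_s−ω_c) = −80(ω_r−ω_c),  ω_c=0, ω_s=1
Stage 2: ω_r = 0 − (24/80)(1−0) = -3/10
  ⇒ ω_r²/ω_s² = -3/10
Coupling ω_s² = ω_s¹ ⇒ overall = 11/3 × -3/10 = -11/10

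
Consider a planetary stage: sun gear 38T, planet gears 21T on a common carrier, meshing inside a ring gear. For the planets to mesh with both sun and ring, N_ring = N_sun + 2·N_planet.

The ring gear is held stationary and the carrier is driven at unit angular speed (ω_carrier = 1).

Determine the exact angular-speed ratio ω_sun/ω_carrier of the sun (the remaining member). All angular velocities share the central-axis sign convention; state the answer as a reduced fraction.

59/19

N_ring = 38 + 2·21 = 80
38(ω_s−ω_c) = −80(ω_r−ω_c),  ω_r=0, ω_c=1
ω_s = 1 − (80/38)(0−1) = 59/19
ω_s/ω_c = 59/19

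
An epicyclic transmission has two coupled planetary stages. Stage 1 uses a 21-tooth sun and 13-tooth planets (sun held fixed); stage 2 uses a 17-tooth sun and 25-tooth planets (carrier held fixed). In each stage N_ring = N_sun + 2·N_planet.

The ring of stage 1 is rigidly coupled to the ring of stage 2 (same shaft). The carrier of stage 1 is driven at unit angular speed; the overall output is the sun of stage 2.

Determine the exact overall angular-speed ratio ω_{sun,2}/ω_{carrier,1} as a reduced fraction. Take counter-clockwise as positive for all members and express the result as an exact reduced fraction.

-268/47

Stage 1: N_ring = 21 + 2·13 = 47
Stage 1: 21(ω_s−ω_c) = −47(ω_r−ω_c),  ω_s=0, ω_c=1
Stage 1: ω_r = 1 − (21/47)(0−1) = 68/47
  ⇒ ω_r¹/ω_c¹ = 68/47
Stage 2: N_ring = 17 + 2·25 = 67
Stage 2: 17(ω_s−ω_c) = −67(ω_r−ω_c),  ω_c=0, ω_r=1
Stage 2: ω_s = 0 − (67/17)(1−0) = -67/17
  ⇒ ω_s²/ω_r² = -67/17
Coupling ω_r² = ω_r¹ ⇒ overall = 68/47 × -67/17 = -268/47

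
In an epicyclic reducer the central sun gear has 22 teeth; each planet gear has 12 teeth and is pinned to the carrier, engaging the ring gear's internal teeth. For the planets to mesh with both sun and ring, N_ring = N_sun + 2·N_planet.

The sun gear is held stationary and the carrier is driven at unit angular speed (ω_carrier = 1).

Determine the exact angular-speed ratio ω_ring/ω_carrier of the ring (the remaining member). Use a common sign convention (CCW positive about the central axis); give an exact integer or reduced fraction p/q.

N_ring = 22 + 2·12 = 46
22(ω_s−ω_c) = −46(ω_r−ω_c),  ω_s=0, ω_c=1
ω_r = 1 − (22/46)(0−1) = 34/23
ω_r/ω_c = 34/23

34/23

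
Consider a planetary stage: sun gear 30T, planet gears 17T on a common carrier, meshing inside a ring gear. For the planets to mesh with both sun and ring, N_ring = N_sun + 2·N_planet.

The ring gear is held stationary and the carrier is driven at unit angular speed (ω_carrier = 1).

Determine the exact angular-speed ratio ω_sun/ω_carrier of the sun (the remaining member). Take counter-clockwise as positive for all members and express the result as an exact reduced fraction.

47/15

N_ring = 30 + 2·17 = 64
30(ω_s−ω_c) = −64(ω_r−ω_c),  ω_r=0, ω_c=1
ω_s = 1 − (64/30)(0−1) = 47/15
ω_s/ω_c = 47/15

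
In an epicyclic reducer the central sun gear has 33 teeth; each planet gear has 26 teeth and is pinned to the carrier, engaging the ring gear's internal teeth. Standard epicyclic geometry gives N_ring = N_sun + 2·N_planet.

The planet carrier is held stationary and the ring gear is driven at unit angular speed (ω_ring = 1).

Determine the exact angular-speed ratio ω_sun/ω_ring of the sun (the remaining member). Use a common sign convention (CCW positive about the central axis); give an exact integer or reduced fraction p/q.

N_ring = 33 + 2·26 = 85
33(ω_s−ω_c) = −85(ω_r−ω_c),  ω_c=0, ω_r=1
ω_s = 0 − (85/33)(1−0) = -85/33
ω_s/ω_r = -85/33

-85/33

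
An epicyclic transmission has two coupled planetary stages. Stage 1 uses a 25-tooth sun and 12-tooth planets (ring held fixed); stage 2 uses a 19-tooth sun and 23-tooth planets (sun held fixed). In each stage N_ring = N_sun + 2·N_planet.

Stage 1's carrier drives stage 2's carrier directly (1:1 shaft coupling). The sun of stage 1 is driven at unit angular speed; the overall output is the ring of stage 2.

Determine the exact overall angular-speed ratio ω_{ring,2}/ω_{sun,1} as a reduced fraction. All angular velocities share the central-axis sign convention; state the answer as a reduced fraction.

210/481

Stage 1: N_ring = 25 + 2·12 = 49
Stage 1: 25(ω_s−ω_c) = −49(ω_r−ω_c),  ω_r=0, ω_s=1
Stage 1: 25(1−ω_c) = −49(0−ω_c)  ⇒  74ω_c = 25  ⇒  ω_c = 25/74
  ⇒ ω_c¹/ω_s¹ = 25/74
Stage 2: N_ring = 19 + 2·23 = 65
Stage 2: 19(ω_s−ω_c) = −65(ω_r−ω_c),  ω_s=0, ω_c=1
Stage 2: ω_r = 1 − (19/65)(0−1) = 84/65
  ⇒ ω_r²/ω_c² = 84/65
Coupling ω_c² = ω_c¹ ⇒ overall = 25/74 × 84/65 = 210/481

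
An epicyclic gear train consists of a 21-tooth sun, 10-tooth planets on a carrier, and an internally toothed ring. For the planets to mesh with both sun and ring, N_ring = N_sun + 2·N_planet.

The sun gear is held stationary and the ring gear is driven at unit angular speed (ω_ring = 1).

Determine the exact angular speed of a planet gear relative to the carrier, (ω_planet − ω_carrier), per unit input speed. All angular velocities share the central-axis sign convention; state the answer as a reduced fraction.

861/620

N_ring = 21 + 2·10 = 41
21(ω_s−ω_c) = −41(ω_r−ω_c),  ω_s=0, ω_r=1
21(0−ω_c) = −41(1−ω_c)  ⇒  62ω_c = 41  ⇒  ω_c = 41/62
sun–planet: 21·(0−41/62) = −10·(ω_p−ω_c)  ⇒  ω_p−ω_c = −(21/10)·(-41/62) = 861/620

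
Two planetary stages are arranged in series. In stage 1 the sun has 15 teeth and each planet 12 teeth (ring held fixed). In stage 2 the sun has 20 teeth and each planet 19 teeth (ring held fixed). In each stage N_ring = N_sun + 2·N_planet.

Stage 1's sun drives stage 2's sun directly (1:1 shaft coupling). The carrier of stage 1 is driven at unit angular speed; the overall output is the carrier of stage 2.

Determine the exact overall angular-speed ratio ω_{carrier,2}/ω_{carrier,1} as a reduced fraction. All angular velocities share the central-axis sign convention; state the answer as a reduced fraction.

Stage 1: N_ring = 15 + 2·12 = 39
Stage 1: 15(ω_s−ω_c) = −39(ω_r−ω_c),  ω_r=0, ω_c=1
Stage 1: ω_s = 1 − (39/15)(0−1) = 18/5
  ⇒ ω_s¹/ω_c¹ = 18/5
Stage 2: N_ring = 20 + 2·19 = 58
Stage 2: 20(ω_s−ω_c) = −58(ω_r−ω_c),  ω_r=0, ω_s=1
Stage 2: 20(1−ω_c) = −58(0−ω_c)  ⇒  78ω_c = 20  ⇒  ω_c = 10/39
  ⇒ ω_c²/ω_s² = 10/39
Coupling ω_s² = ω_s¹ ⇒ overall = 18/5 × 10/39 = 12/13

12/13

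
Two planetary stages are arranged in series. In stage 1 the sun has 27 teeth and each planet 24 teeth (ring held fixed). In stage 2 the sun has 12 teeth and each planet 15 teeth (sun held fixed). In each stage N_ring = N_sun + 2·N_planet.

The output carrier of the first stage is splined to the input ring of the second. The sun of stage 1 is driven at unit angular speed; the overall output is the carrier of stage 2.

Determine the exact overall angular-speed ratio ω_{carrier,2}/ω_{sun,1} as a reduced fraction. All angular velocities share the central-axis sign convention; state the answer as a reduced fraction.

7/34

Stage 1: N_ring = 27 + 2·24 = 75
Stage 1: 27(ω_s−ω_c) = −75(ω_r−ω_c),  ω_r=0, ω_s=1
Stage 1: 27(1−ω_c) = −75(0−ω_c)  ⇒  102ω_c = 27  ⇒  ω_c = 9/34
  ⇒ ω_c¹/ω_s¹ = 9/34
Stage 2: N_ring = 12 + 2·15 = 42
Stage 2: 12(ω_s−ω_c) = −42(ω_r−ω_c),  ω_s=0, ω_r=1
Stage 2: 12(0−ω_c) = −42(1−ω_c)  ⇒  54ω_c = 42  ⇒  ω_c = 7/9
  ⇒ ω_c²/ω_r² = 7/9
Coupling ω_r² = ω_c¹ ⇒ overall = 9/34 × 7/9 = 7/34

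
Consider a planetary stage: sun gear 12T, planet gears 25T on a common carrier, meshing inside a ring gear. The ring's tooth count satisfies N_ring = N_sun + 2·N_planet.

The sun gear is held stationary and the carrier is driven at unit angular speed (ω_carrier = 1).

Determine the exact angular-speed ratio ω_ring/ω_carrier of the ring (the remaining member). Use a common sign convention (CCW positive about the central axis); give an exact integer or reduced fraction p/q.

37/31

N_ring = 12 + 2·25 = 62
12(ω_s−ω_c) = −62(ω_r−ω_c),  ω_s=0, ω_c=1
ω_r = 1 − (12/62)(0−1) = 37/31
ω_r/ω_c = 37/31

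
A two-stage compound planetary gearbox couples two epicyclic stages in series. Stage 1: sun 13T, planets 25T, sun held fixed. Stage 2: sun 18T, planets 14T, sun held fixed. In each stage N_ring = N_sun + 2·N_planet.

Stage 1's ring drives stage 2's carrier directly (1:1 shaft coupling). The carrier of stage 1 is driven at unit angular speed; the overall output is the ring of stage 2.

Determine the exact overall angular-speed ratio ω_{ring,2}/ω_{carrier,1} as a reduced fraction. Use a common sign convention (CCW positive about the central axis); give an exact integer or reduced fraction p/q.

Stage 1: N_ring = 13 + 2·25 = 63
Stage 1: 13(ω_s−ω_c) = −63(ω_r−ω_c),  ω_s=0, ω_c=1
Stage 1: ω_r = 1 − (13/63)(0−1) = 76/63
  ⇒ ω_r¹/ω_c¹ = 76/63
Stage 2: N_ring = 18 + 2·14 = 46
Stage 2: 18(ω_s−ω_c) = −46(ω_r−ω_c),  ω_s=0, ω_c=1
Stage 2: ω_r = 1 − (18/46)(0−1) = 32/23
  ⇒ ω_r²/ω_c² = 32/23
Coupling ω_c² = ω_r¹ ⇒ overall = 76/63 × 32/23 = 2432/1449

2432/1449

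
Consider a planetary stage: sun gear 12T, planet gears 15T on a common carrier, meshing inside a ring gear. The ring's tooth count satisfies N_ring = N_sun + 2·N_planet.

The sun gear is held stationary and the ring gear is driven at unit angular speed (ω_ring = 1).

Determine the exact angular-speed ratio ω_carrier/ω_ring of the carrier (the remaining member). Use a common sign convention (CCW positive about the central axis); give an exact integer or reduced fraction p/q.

7/9

N_ring = 12 + 2·15 = 42
12(ω_s−ω_c) = −42(ω_r−ω_c),  ω_s=0, ω_r=1
12(0−ω_c) = −42(1−ω_c)  ⇒  54ω_c = 42  ⇒  ω_c = 7/9
ω_c/ω_r = 7/9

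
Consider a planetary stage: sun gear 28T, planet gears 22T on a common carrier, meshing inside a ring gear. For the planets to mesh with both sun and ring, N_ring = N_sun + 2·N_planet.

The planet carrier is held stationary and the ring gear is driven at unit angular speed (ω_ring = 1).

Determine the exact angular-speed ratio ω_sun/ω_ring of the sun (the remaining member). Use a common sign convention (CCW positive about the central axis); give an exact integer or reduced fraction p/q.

-18/7

N_ring = 28 + 2·22 = 72
28(ω_s−ω_c) = −72(ω_r−ω_c),  ω_c=0, ω_r=1
ω_s = 0 − (72/28)(1−0) = -18/7
ω_s/ω_r = -18/7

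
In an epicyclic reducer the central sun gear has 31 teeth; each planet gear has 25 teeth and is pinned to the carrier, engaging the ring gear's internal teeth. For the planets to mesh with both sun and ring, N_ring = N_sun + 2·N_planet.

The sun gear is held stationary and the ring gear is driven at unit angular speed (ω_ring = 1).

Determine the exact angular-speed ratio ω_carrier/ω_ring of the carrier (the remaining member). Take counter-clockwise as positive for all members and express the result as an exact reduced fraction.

N_ring = 31 + 2·25 = 81
31(ω_s−ω_c) = −81(ω_r−ω_c),  ω_s=0, ω_r=1
31(0−ω_c) = −81(1−ω_c)  ⇒  112ω_c = 81  ⇒  ω_c = 81/112
ω_c/ω_r = 81/112

81/112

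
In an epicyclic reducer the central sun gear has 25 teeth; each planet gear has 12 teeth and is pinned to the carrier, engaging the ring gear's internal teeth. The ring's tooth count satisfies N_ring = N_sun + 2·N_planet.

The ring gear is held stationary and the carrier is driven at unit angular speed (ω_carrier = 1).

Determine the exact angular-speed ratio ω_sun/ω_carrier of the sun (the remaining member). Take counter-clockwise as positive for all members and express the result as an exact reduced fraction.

N_ring = 25 + 2·12 = 49
25(ω_s−ω_c) = −49(ω_r−ω_c),  ω_r=0, ω_c=1
ω_s = 1 − (49/25)(0−1) = 74/25
ω_s/ω_c = 74/25

74/25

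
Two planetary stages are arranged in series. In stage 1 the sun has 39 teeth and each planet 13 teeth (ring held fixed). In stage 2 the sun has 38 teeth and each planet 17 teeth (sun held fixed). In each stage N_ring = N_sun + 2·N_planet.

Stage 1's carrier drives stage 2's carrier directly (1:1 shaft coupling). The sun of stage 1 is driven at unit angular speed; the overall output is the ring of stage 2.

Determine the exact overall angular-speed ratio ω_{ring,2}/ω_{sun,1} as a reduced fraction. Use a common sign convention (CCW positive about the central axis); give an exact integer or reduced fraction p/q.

Stage 1: N_ring = 39 + 2·13 = 65
Stage 1: 39(ω_s−ω_c) = −65(ω_r−ω_c),  ω_r=0, ω_s=1
Stage 1: 39(1−ω_c) = −65(0−ω_c)  ⇒  104ω_c = 39  ⇒  ω_c = 3/8
  ⇒ ω_c¹/ω_s¹ = 3/8
Stage 2: N_ring = 38 + 2·17 = 72
Stage 2: 38(ω_s−ω_c) = −72(ω_r−ω_c),  ω_s=0, ω_c=1
Stage 2: ω_r = 1 − (38/72)(0−1) = 55/36
  ⇒ ω_r²/ω_c² = 55/36
Coupling ω_c² = ω_c¹ ⇒ overall = 3/8 × 55/36 = 55/96

55/96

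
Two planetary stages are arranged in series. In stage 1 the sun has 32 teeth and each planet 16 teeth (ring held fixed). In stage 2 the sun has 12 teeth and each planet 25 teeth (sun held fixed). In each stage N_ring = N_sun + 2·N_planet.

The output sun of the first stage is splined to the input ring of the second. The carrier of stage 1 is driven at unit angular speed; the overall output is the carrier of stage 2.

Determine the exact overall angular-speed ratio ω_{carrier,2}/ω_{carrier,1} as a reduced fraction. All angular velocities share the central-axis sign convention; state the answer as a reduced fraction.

93/37

Stage 1: N_ring = 32 + 2·16 = 64
Stage 1: 32(ω_s−ω_c) = −64(ω_r−ω_c),  ω_r=0, ω_c=1
Stage 1: ω_s = 1 − (64/32)(0−1) = 3
  ⇒ ω_s¹/ω_c¹ = 3
Stage 2: N_ring = 12 + 2·25 = 62
Stage 2: 12(ω_s−ω_c) = −62(ω_r−ω_c),  ω_s=0, ω_r=1
Stage 2: 12(0−ω_c) = −62(1−ω_c)  ⇒  74ω_c = 62  ⇒  ω_c = 31/37
  ⇒ ω_c²/ω_r² = 31/37
Coupling ω_r² = ω_s¹ ⇒ overall = 3 × 31/37 = 93/37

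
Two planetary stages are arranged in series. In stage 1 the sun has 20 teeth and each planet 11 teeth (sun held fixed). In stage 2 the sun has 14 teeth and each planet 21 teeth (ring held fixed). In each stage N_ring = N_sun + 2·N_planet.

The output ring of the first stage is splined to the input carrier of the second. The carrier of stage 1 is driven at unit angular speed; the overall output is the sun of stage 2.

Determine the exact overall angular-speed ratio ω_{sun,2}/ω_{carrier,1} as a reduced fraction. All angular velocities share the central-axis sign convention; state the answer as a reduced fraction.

155/21

Stage 1: N_ring = 20 + 2·11 = 42
Stage 1: 20(ω_s−ω_c) = −42(ω_r−ω_c),  ω_s=0, ω_c=1
Stage 1: ω_r = 1 − (20/42)(0−1) = 31/21
  ⇒ ω_r¹/ω_c¹ = 31/21
Stage 2: N_ring = 14 + 2·21 = 56
Stage 2: 14(ω_s−ω_c) = −56(ω_r−ω_c),  ω_r=0, ω_c=1
Stage 2: ω_s = 1 − (56/14)(0−1) = 5
  ⇒ ω_s²/ω_c² = 5
Coupling ω_c² = ω_r¹ ⇒ overall = 31/21 × 5 = 155/21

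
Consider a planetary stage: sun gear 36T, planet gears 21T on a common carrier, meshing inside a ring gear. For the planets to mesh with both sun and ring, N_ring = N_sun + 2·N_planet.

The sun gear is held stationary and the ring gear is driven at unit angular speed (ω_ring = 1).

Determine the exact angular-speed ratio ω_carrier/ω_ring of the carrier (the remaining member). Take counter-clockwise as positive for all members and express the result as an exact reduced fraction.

N_ring = 36 + 2·21 = 78
36(ω_s−ω_c) = −78(ω_r−ω_c),  ω_s=0, ω_r=1
36(0−ω_c) = −78(1−ω_c)  ⇒  114ω_c = 78  ⇒  ω_c = 13/19
ω_c/ω_r = 13/19

13/19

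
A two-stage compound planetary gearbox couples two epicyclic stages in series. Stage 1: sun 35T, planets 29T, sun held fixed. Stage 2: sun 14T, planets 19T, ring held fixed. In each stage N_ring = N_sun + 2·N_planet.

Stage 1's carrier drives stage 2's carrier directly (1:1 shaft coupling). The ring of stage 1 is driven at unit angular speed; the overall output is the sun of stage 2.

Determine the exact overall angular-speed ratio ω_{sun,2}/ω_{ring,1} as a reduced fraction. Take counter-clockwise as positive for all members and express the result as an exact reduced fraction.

3069/896

Stage 1: N_ring = 35 + 2·29 = 93
Stage 1: 35(ω_s−ω_c) = −93(ω_r−ω_c),  ω_s=0, ω_r=1
Stage 1: 35(0−ω_c) = −93(1−ω_c)  ⇒  128ω_c = 93  ⇒  ω_c = 93/128
  ⇒ ω_c¹/ω_r¹ = 93/128
Stage 2: N_ring = 14 + 2·19 = 52
Stage 2: 14(ω_s−ω_c) = −52(ω_r−ω_c),  ω_r=0, ω_c=1
Stage 2: ω_s = 1 − (52/14)(0−1) = 33/7
  ⇒ ω_s²/ω_c² = 33/7
Coupling ω_c² = ω_c¹ ⇒ overall = 93/128 × 33/7 = 3069/896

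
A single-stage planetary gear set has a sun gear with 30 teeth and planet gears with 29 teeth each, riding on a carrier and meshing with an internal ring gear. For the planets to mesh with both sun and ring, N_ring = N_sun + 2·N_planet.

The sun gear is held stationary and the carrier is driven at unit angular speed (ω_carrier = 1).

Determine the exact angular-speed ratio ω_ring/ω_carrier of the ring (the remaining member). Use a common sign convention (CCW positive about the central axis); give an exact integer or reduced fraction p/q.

59/44

N_ring = 30 + 2·29 = 88
30(ω_s−ω_c) = −88(ω_r−ω_c),  ω_s=0, ω_c=1
ω_r = 1 − (30/88)(0−1) = 59/44
ω_r/ω_c = 59/44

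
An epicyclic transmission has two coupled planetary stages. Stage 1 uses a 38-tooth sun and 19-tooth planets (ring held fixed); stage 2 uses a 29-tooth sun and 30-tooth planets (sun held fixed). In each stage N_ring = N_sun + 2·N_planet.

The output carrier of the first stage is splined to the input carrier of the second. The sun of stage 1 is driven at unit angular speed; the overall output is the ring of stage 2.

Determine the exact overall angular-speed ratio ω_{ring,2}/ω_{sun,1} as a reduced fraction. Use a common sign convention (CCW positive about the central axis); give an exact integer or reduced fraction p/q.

118/267

Stage 1: N_ring = 38 + 2·19 = 76
Stage 1: 38(ω_s−ω_c) = −76(ω_r−ω_c),  ω_r=0, ω_s=1
Stage 1: 38(1−ω_c) = −76(0−ω_c)  ⇒  114ω_c = 38  ⇒  ω_c = 1/3
  ⇒ ω_c¹/ω_s¹ = 1/3
Stage 2: N_ring = 29 + 2·30 = 89
Stage 2: 29(ω_s−ω_c) = −89(ω_r−ω_c),  ω_s=0, ω_c=1
Stage 2: ω_r = 1 − (29/89)(0−1) = 118/89
  ⇒ ω_r²/ω_c² = 118/89
Coupling ω_c² = ω_c¹ ⇒ overall = 1/3 × 118/89 = 118/267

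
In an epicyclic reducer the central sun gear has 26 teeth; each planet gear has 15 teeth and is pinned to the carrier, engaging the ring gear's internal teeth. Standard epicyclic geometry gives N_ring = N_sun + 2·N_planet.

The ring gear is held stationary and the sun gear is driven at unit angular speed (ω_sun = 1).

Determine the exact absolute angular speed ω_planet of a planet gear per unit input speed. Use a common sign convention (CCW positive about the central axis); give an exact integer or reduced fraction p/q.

N_ring = 26 + 2·15 = 56
26(ω_s−ω_c) = −56(ω_r−ω_c),  ω_r=0, ω_s=1
26(1−ω_c) = −56(0−ω_c)  ⇒  82ω_c = 26  ⇒  ω_c = 13/41
sun–planet: 26·(1−13/41) = −15·(ω_p−ω_c)  ⇒  ω_p−ω_c = −(26/15)·(28/41) = -728/615
ω_p = 13/41 − 728/615 = -13/15

-13/15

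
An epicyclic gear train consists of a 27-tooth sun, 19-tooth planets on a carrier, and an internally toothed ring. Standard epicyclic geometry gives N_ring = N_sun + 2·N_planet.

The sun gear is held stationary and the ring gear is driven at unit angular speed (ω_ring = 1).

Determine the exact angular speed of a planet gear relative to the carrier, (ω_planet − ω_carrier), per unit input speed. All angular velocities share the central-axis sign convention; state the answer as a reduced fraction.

1755/1748

N_ring = 27 + 2·19 = 65
27(ω_s−ω_c) = −65(ω_r−ω_c),  ω_s=0, ω_r=1
27(0−ω_c) = −65(1−ω_c)  ⇒  92ω_c = 65  ⇒  ω_c = 65/92
sun–planet: 27·(0−65/92) = −19·(ω_p−ω_c)  ⇒  ω_p−ω_c = −(27/19)·(-65/92) = 1755/1748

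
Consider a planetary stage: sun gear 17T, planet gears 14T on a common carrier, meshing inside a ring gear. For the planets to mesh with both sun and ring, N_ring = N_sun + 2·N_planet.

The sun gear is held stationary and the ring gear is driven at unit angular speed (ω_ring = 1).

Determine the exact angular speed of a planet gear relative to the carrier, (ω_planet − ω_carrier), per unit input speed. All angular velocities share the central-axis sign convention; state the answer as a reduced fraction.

765/868

N_ring = 17 + 2·14 = 45
17(ω_s−ω_c) = −45(ω_r−ω_c),  ω_s=0, ω_r=1
17(0−ω_c) = −45(1−ω_c)  ⇒  62ω_c = 45  ⇒  ω_c = 45/62
sun–planet: 17·(0−45/62) = −14·(ω_p−ω_c)  ⇒  ω_p−ω_c = −(17/14)·(-45/62) = 765/868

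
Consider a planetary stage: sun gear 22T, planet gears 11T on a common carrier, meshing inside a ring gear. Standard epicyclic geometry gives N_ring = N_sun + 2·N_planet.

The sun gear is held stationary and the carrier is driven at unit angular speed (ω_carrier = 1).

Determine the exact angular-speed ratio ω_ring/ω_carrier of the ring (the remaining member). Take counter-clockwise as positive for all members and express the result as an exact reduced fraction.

3/2

N_ring = 22 + 2·11 = 44
22(ω_s−ω_c) = −44(ω_r−ω_c),  ω_s=0, ω_c=1
ω_r = 1 − (22/44)(0−1) = 3/2
ω_r/ω_c = 3/2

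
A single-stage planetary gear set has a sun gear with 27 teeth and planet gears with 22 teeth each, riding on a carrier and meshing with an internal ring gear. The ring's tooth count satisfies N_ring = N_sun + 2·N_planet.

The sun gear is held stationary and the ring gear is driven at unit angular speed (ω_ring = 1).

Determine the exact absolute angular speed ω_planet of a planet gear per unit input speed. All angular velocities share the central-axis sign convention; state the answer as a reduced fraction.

N_ring = 27 + 2·22 = 71
27(ω_s−ω_c) = −71(ω_r−ω_c),  ω_s=0, ω_r=1
27(0−ω_c) = −71(1−ω_c)  ⇒  98ω_c = 71  ⇒  ω_c = 71/98
sun–planet: 27·(0−71/98) = −22·(ω_p−ω_c)  ⇒  ω_p−ω_c = −(27/22)·(-71/98) = 1917/2156
ω_p = 71/98 + 1917/2156 = 71/44

71/44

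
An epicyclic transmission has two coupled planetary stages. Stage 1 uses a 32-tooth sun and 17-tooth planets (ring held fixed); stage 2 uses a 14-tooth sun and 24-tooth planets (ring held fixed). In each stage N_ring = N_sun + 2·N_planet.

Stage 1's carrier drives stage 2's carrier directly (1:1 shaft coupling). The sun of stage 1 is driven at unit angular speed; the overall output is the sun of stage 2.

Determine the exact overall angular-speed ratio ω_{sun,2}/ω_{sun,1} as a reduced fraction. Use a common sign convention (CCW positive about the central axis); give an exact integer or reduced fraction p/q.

608/343

Stage 1: N_ring = 32 + 2·17 = 66
Stage 1: 32(ω_s−ω_c) = −66(ω_r−ω_c),  ω_r=0, ω_s=1
Stage 1: 32(1−ω_c) = −66(0−ω_c)  ⇒  98ω_c = 32  ⇒  ω_c = 16/49
  ⇒ ω_c¹/ω_s¹ = 16/49
Stage 2: N_ring = 14 + 2·24 = 62
Stage 2: 14(ω_s−ω_c) = −62(ω_r−ω_c),  ω_r=0, ω_c=1
Stage 2: ω_s = 1 − (62/14)(0−1) = 38/7
  ⇒ ω_s²/ω_c² = 38/7
Coupling ω_c² = ω_c¹ ⇒ overall = 16/49 × 38/7 = 608/343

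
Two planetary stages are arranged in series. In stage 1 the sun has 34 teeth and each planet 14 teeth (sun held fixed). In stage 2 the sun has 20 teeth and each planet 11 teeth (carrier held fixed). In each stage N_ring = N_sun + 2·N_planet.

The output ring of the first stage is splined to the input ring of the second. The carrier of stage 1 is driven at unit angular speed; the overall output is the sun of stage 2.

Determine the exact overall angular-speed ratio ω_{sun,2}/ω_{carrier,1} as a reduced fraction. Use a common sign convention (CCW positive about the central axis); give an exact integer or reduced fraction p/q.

Stage 1: N_ring = 34 + 2·14 = 62
Stage 1: 34(ω_s−ω_c) = −62(ω_r−ω_c),  ω_s=0, ω_c=1
Stage 1: ω_r = 1 − (34/62)(0−1) = 48/31
  ⇒ ω_r¹/ω_c¹ = 48/31
Stage 2: N_ring = 20 + 2·11 = 42
Stage 2: 20(ω_s−ω_c) = −42(ω_r−ω_c),  ω_c=0, ω_r=1
Stage 2: ω_s = 0 − (42/20)(1−0) = -21/10
  ⇒ ω_s²/ω_r² = -21/10
Coupling ω_r² = ω_r¹ ⇒ overall = 48/31 × -21/10 = -504/155

-504/155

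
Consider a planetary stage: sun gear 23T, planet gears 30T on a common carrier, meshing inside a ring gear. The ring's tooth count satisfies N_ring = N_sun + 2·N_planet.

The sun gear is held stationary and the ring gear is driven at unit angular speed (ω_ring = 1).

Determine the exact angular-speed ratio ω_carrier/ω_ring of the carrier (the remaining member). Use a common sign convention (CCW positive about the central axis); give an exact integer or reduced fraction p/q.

N_ring = 23 + 2·30 = 83
23(ω_s−ω_c) = −83(ω_r−ω_c),  ω_s=0, ω_r=1
23(0−ω_c) = −83(1−ω_c)  ⇒  106ω_c = 83  ⇒  ω_c = 83/106
ω_c/ω_r = 83/106

83/106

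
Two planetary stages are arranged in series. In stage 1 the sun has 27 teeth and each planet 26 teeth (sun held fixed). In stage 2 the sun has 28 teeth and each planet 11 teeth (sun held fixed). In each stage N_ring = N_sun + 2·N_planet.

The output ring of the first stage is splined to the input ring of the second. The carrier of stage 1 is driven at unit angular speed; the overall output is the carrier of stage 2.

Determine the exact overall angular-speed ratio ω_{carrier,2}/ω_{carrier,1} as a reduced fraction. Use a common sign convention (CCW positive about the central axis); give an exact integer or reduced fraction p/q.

2650/3081

Stage 1: N_ring = 27 + 2·26 = 79
Stage 1: 27(ω_s−ω_c) = −79(ω_r−ω_c),  ω_s=0, ω_c=1
Stage 1: ω_r = 1 − (27/79)(0−1) = 106/79
  ⇒ ω_r¹/ω_c¹ = 106/79
Stage 2: N_ring = 28 + 2·11 = 50
Stage 2: 28(ω_s−ω_c) = −50(ω_r−ω_c),  ω_s=0, ω_r=1
Stage 2: 28(0−ω_c) = −50(1−ω_c)  ⇒  78ω_c = 50  ⇒  ω_c = 25/39
  ⇒ ω_c²/ω_r² = 25/39
Coupling ω_r² = ω_r¹ ⇒ overall = 106/79 × 25/39 = 2650/3081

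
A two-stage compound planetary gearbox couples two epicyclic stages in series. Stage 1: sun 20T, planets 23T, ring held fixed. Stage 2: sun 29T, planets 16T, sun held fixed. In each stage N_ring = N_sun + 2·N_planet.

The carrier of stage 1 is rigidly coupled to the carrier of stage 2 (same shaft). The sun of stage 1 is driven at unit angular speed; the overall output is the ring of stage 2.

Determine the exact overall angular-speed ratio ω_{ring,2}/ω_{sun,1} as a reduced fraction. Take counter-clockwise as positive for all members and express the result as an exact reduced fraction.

Stage 1: N_ring = 20 + 2·23 = 66
Stage 1: 20(ω_s−ω_c) = −66(ω_r−ω_c),  ω_r=0, ω_s=1
Stage 1: 20(1−ω_c) = −66(0−ω_c)  ⇒  86ω_c = 20  ⇒  ω_c = 10/43
  ⇒ ω_c¹/ω_s¹ = 10/43
Stage 2: N_ring = 29 + 2·16 = 61
Stage 2: 29(ω_s−ω_c) = −61(ω_r−ω_c),  ω_s=0, ω_c=1
Stage 2: ω_r = 1 − (29/61)(0−1) = 90/61
  ⇒ ω_r²/ω_c² = 90/61
Coupling ω_c² = ω_c¹ ⇒ overall = 10/43 × 90/61 = 900/2623

900/2623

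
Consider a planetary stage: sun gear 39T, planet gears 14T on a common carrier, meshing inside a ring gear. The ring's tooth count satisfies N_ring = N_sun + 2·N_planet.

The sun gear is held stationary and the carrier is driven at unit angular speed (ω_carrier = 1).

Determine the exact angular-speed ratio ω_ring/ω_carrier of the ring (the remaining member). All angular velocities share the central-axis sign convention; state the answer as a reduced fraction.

N_ring = 39 + 2·14 = 67
39(ω_s−ω_c) = −67(ω_r−ω_c),  ω_s=0, ω_c=1
ω_r = 1 − (39/67)(0−1) = 106/67
ω_r/ω_c = 106/67

106/67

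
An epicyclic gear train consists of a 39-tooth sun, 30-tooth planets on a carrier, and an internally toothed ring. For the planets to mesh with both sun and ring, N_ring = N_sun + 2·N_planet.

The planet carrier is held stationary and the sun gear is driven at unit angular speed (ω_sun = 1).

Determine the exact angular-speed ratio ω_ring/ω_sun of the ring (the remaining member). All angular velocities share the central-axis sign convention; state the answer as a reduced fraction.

N_ring = 39 + 2·30 = 99
39(ω_s−ω_c) = −99(ω_r−ω_c),  ω_c=0, ω_s=1
ω_r = 0 − (39/99)(1−0) = -13/33
ω_r/ω_s = -13/33

-13/33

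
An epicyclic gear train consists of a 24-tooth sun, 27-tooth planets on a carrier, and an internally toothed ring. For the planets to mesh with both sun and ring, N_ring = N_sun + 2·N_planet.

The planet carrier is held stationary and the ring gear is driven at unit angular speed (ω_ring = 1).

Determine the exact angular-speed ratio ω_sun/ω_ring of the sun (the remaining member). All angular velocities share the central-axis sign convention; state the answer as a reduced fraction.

-13/4

N_ring = 24 + 2·27 = 78
24(ω_s−ω_c) = −78(ω_r−ω_c),  ω_c=0, ω_r=1
ω_s = 0 − (78/24)(1−0) = -13/4
ω_s/ω_r = -13/4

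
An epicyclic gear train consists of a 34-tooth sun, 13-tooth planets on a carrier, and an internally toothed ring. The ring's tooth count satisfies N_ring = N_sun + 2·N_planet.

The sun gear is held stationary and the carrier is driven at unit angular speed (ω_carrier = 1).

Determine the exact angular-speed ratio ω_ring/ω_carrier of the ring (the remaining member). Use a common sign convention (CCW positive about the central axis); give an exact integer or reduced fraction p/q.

47/30

N_ring = 34 + 2·13 = 60
34(ω_s−ω_c) = −60(ω_r−ω_c),  ω_s=0, ω_c=1
ω_r = 1 − (34/60)(0−1) = 47/30
ω_r/ω_c = 47/30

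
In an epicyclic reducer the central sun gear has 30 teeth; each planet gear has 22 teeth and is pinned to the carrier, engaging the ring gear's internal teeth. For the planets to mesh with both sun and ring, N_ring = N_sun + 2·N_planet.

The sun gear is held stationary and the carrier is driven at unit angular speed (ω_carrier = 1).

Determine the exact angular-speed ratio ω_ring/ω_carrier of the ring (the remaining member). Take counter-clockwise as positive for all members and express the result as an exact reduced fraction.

N_ring = 30 + 2·22 = 74
30(ω_s−ω_c) = −74(ω_r−ω_c),  ω_s=0, ω_c=1
ω_r = 1 − (30/74)(0−1) = 52/37
ω_r/ω_c = 52/37

52/37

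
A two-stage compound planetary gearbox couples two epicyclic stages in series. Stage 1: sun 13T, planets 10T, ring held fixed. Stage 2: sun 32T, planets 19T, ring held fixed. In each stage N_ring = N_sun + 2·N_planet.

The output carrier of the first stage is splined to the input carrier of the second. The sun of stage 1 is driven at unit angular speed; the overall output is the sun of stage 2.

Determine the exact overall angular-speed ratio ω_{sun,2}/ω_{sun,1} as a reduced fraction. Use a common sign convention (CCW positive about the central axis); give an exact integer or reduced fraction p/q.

663/736

Stage 1: N_ring = 13 + 2·10 = 33
Stage 1: 13(ω_s−ω_c) = −33(ω_r−ω_c),  ω_r=0, ω_s=1
Stage 1: 13(1−ω_c) = −33(0−ω_c)  ⇒  46ω_c = 13  ⇒  ω_c = 13/46
  ⇒ ω_c¹/ω_s¹ = 13/46
Stage 2: N_ring = 32 + 2·19 = 70
Stage 2: 32(ω_s−ω_c) = −70(ω_r−ω_c),  ω_r=0, ω_c=1
Stage 2: ω_s = 1 − (70/32)(0−1) = 51/16
  ⇒ ω_s²/ω_c² = 51/16
Coupling ω_c² = ω_c¹ ⇒ overall = 13/46 × 51/16 = 663/736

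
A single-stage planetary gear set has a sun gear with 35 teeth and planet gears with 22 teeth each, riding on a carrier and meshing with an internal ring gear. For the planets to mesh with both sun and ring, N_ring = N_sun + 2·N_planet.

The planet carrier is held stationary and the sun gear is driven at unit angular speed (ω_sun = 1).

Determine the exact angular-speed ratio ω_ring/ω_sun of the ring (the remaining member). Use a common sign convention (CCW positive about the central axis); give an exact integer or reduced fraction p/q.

-35/79

N_ring = 35 + 2·22 = 79
35(ω_s−ω_c) = −79(ω_r−ω_c),  ω_c=0, ω_s=1
ω_r = 0 − (35/79)(1−0) = -35/79
ω_r/ω_s = -35/79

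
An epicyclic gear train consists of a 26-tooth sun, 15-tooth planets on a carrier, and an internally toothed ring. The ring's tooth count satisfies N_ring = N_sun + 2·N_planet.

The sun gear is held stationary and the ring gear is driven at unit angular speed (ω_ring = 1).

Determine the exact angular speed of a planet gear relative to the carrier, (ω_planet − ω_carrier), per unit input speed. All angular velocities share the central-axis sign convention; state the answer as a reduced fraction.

728/615

N_ring = 26 + 2·15 = 56
26(ω_s−ω_c) = −56(ω_r−ω_c),  ω_s=0, ω_r=1
26(0−ω_c) = −56(1−ω_c)  ⇒  82ω_c = 56  ⇒  ω_c = 28/41
sun–planet: 26·(0−28/41) = −15·(ω_p−ω_c)  ⇒  ω_p−ω_c = −(26/15)·(-28/41) = 728/615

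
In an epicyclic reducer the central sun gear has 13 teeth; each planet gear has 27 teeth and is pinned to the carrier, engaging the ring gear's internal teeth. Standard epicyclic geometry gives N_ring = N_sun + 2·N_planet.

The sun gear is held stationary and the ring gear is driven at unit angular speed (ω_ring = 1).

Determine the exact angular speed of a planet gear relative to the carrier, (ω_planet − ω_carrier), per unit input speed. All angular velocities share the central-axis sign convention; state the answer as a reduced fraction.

871/2160

N_ring = 13 + 2·27 = 67
13(ω_s−ω_c) = −67(ω_r−ω_c),  ω_s=0, ω_r=1
13(0−ω_c) = −67(1−ω_c)  ⇒  80ω_c = 67  ⇒  ω_c = 67/80
sun–planet: 13·(0−67/80) = −27·(ω_p−ω_c)  ⇒  ω_p−ω_c = −(13/27)·(-67/80) = 871/2160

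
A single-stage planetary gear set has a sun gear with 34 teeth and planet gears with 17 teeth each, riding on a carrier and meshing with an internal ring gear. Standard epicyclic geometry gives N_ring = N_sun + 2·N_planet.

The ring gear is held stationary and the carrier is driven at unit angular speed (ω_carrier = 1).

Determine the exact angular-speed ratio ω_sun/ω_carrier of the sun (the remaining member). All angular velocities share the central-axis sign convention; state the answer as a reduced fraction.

N_ring = 34 + 2·17 = 68
34(ω_s−ω_c) = −68(ω_r−ω_c),  ω_r=0, ω_c=1
ω_s = 1 − (68/34)(0−1) = 3
ω_s/ω_c = 3

3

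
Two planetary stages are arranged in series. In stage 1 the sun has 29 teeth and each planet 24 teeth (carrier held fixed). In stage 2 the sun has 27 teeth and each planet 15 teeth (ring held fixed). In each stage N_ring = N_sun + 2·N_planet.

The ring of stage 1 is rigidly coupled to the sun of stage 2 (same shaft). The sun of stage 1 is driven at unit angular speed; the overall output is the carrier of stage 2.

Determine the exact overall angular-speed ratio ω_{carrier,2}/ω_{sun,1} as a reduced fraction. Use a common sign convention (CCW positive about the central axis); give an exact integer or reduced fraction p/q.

-261/2156

Stage 1: N_ring = 29 + 2·24 = 77
Stage 1: 29(ω_s−ω_c) = −77(ω_r−ω_c),  ω_c=0, ω_s=1
Stage 1: ω_r = 0 − (29/77)(1−0) = -29/77
  ⇒ ω_r¹/ω_s¹ = -29/77
Stage 2: N_ring = 27 + 2·15 = 57
Stage 2: 27(ω_s−ω_c) = −57(ω_r−ω_c),  ω_r=0, ω_s=1
Stage 2: 27(1−ω_c) = −57(0−ω_c)  ⇒  84ω_c = 27  ⇒  ω_c = 9/28
  ⇒ ω_c²/ω_s² = 9/28
Coupling ω_s² = ω_r¹ ⇒ overall = -29/77 × 9/28 = -261/2156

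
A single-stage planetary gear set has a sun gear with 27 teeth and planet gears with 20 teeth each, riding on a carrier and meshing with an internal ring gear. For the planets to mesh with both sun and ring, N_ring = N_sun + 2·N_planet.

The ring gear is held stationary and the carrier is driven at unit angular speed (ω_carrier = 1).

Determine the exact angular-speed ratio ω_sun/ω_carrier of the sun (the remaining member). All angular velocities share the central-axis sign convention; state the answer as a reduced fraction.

94/27

N_ring = 27 + 2·20 = 67
27(ω_s−ω_c) = −67(ω_r−ω_c),  ω_r=0, ω_c=1
ω_s = 1 − (67/27)(0−1) = 94/27
ω_s/ω_c = 94/27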